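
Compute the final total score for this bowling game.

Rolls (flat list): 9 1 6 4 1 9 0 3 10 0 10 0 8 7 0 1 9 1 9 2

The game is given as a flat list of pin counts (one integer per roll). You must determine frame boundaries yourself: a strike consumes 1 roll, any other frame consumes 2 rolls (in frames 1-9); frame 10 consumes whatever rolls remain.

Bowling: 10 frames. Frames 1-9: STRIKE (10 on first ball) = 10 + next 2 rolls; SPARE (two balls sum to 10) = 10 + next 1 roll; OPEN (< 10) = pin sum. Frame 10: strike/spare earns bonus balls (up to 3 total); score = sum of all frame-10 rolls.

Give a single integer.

Frame 1: SPARE (9+1=10). 10 + next roll (6) = 16. Cumulative: 16
Frame 2: SPARE (6+4=10). 10 + next roll (1) = 11. Cumulative: 27
Frame 3: SPARE (1+9=10). 10 + next roll (0) = 10. Cumulative: 37
Frame 4: OPEN (0+3=3). Cumulative: 40
Frame 5: STRIKE. 10 + next two rolls (0+10) = 20. Cumulative: 60
Frame 6: SPARE (0+10=10). 10 + next roll (0) = 10. Cumulative: 70
Frame 7: OPEN (0+8=8). Cumulative: 78
Frame 8: OPEN (7+0=7). Cumulative: 85
Frame 9: SPARE (1+9=10). 10 + next roll (1) = 11. Cumulative: 96
Frame 10: SPARE. Sum of all frame-10 rolls (1+9+2) = 12. Cumulative: 108

Answer: 108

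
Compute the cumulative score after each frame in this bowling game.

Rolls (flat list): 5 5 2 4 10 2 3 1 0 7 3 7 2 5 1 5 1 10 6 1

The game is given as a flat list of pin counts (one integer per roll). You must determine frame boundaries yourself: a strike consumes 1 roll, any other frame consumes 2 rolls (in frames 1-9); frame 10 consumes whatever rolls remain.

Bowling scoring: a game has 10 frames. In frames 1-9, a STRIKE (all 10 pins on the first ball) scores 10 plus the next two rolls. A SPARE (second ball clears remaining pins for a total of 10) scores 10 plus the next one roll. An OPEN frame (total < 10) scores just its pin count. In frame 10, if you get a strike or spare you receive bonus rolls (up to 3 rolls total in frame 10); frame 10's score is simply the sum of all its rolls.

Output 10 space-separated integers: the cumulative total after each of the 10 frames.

Answer: 12 18 33 38 39 56 65 71 77 94

Derivation:
Frame 1: SPARE (5+5=10). 10 + next roll (2) = 12. Cumulative: 12
Frame 2: OPEN (2+4=6). Cumulative: 18
Frame 3: STRIKE. 10 + next two rolls (2+3) = 15. Cumulative: 33
Frame 4: OPEN (2+3=5). Cumulative: 38
Frame 5: OPEN (1+0=1). Cumulative: 39
Frame 6: SPARE (7+3=10). 10 + next roll (7) = 17. Cumulative: 56
Frame 7: OPEN (7+2=9). Cumulative: 65
Frame 8: OPEN (5+1=6). Cumulative: 71
Frame 9: OPEN (5+1=6). Cumulative: 77
Frame 10: STRIKE. Sum of all frame-10 rolls (10+6+1) = 17. Cumulative: 94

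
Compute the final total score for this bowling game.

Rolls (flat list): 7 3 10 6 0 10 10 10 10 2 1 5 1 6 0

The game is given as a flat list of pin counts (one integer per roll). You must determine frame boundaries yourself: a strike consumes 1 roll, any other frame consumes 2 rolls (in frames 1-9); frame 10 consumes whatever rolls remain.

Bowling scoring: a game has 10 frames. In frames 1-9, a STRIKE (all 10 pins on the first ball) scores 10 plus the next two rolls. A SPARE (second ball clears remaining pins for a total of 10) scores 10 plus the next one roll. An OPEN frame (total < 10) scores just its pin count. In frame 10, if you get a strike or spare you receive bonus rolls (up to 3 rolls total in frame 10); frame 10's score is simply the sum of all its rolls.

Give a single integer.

Frame 1: SPARE (7+3=10). 10 + next roll (10) = 20. Cumulative: 20
Frame 2: STRIKE. 10 + next two rolls (6+0) = 16. Cumulative: 36
Frame 3: OPEN (6+0=6). Cumulative: 42
Frame 4: STRIKE. 10 + next two rolls (10+10) = 30. Cumulative: 72
Frame 5: STRIKE. 10 + next two rolls (10+10) = 30. Cumulative: 102
Frame 6: STRIKE. 10 + next two rolls (10+2) = 22. Cumulative: 124
Frame 7: STRIKE. 10 + next two rolls (2+1) = 13. Cumulative: 137
Frame 8: OPEN (2+1=3). Cumulative: 140
Frame 9: OPEN (5+1=6). Cumulative: 146
Frame 10: OPEN. Sum of all frame-10 rolls (6+0) = 6. Cumulative: 152

Answer: 152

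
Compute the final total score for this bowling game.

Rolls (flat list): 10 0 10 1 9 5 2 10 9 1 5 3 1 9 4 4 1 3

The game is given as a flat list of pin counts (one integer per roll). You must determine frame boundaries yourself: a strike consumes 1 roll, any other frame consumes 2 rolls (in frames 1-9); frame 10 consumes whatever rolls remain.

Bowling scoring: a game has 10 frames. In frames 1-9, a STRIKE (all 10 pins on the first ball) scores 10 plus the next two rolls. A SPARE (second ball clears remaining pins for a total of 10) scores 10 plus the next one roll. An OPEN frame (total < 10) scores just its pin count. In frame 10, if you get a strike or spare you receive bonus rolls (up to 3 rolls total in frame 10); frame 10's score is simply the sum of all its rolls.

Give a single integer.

Answer: 122

Derivation:
Frame 1: STRIKE. 10 + next two rolls (0+10) = 20. Cumulative: 20
Frame 2: SPARE (0+10=10). 10 + next roll (1) = 11. Cumulative: 31
Frame 3: SPARE (1+9=10). 10 + next roll (5) = 15. Cumulative: 46
Frame 4: OPEN (5+2=7). Cumulative: 53
Frame 5: STRIKE. 10 + next two rolls (9+1) = 20. Cumulative: 73
Frame 6: SPARE (9+1=10). 10 + next roll (5) = 15. Cumulative: 88
Frame 7: OPEN (5+3=8). Cumulative: 96
Frame 8: SPARE (1+9=10). 10 + next roll (4) = 14. Cumulative: 110
Frame 9: OPEN (4+4=8). Cumulative: 118
Frame 10: OPEN. Sum of all frame-10 rolls (1+3) = 4. Cumulative: 122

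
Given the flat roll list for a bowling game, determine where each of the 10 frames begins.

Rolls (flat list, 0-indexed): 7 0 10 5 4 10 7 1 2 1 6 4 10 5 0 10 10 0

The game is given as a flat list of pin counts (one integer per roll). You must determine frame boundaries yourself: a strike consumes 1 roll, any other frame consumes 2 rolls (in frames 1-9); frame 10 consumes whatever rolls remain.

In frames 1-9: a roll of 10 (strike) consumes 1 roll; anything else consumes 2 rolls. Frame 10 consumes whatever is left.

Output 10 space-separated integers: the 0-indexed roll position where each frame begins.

Frame 1 starts at roll index 0: rolls=7,0 (sum=7), consumes 2 rolls
Frame 2 starts at roll index 2: roll=10 (strike), consumes 1 roll
Frame 3 starts at roll index 3: rolls=5,4 (sum=9), consumes 2 rolls
Frame 4 starts at roll index 5: roll=10 (strike), consumes 1 roll
Frame 5 starts at roll index 6: rolls=7,1 (sum=8), consumes 2 rolls
Frame 6 starts at roll index 8: rolls=2,1 (sum=3), consumes 2 rolls
Frame 7 starts at roll index 10: rolls=6,4 (sum=10), consumes 2 rolls
Frame 8 starts at roll index 12: roll=10 (strike), consumes 1 roll
Frame 9 starts at roll index 13: rolls=5,0 (sum=5), consumes 2 rolls
Frame 10 starts at roll index 15: 3 remaining rolls

Answer: 0 2 3 5 6 8 10 12 13 15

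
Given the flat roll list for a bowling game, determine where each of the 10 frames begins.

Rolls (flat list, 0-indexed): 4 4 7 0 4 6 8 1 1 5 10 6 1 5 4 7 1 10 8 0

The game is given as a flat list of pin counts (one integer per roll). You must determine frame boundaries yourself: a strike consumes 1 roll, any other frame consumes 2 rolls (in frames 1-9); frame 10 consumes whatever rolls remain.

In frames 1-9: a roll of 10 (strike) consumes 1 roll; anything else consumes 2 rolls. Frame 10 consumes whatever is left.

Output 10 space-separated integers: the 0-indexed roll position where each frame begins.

Frame 1 starts at roll index 0: rolls=4,4 (sum=8), consumes 2 rolls
Frame 2 starts at roll index 2: rolls=7,0 (sum=7), consumes 2 rolls
Frame 3 starts at roll index 4: rolls=4,6 (sum=10), consumes 2 rolls
Frame 4 starts at roll index 6: rolls=8,1 (sum=9), consumes 2 rolls
Frame 5 starts at roll index 8: rolls=1,5 (sum=6), consumes 2 rolls
Frame 6 starts at roll index 10: roll=10 (strike), consumes 1 roll
Frame 7 starts at roll index 11: rolls=6,1 (sum=7), consumes 2 rolls
Frame 8 starts at roll index 13: rolls=5,4 (sum=9), consumes 2 rolls
Frame 9 starts at roll index 15: rolls=7,1 (sum=8), consumes 2 rolls
Frame 10 starts at roll index 17: 3 remaining rolls

Answer: 0 2 4 6 8 10 11 13 15 17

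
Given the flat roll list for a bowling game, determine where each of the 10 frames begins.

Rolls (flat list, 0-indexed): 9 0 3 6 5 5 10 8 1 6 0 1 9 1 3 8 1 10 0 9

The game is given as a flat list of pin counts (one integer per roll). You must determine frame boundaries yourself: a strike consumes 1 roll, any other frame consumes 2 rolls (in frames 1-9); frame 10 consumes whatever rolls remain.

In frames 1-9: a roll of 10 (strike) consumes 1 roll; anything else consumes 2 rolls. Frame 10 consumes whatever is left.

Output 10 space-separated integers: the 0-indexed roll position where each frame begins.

Frame 1 starts at roll index 0: rolls=9,0 (sum=9), consumes 2 rolls
Frame 2 starts at roll index 2: rolls=3,6 (sum=9), consumes 2 rolls
Frame 3 starts at roll index 4: rolls=5,5 (sum=10), consumes 2 rolls
Frame 4 starts at roll index 6: roll=10 (strike), consumes 1 roll
Frame 5 starts at roll index 7: rolls=8,1 (sum=9), consumes 2 rolls
Frame 6 starts at roll index 9: rolls=6,0 (sum=6), consumes 2 rolls
Frame 7 starts at roll index 11: rolls=1,9 (sum=10), consumes 2 rolls
Frame 8 starts at roll index 13: rolls=1,3 (sum=4), consumes 2 rolls
Frame 9 starts at roll index 15: rolls=8,1 (sum=9), consumes 2 rolls
Frame 10 starts at roll index 17: 3 remaining rolls

Answer: 0 2 4 6 7 9 11 13 15 17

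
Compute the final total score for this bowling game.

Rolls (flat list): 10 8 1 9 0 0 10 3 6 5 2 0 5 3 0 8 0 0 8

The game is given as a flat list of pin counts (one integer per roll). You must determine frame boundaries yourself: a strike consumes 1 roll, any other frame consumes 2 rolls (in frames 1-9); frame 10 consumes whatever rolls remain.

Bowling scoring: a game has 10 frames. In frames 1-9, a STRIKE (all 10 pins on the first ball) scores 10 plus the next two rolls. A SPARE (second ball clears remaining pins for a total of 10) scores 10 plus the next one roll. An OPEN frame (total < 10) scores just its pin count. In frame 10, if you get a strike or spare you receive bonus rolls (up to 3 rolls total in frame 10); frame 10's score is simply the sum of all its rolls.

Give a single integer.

Answer: 90

Derivation:
Frame 1: STRIKE. 10 + next two rolls (8+1) = 19. Cumulative: 19
Frame 2: OPEN (8+1=9). Cumulative: 28
Frame 3: OPEN (9+0=9). Cumulative: 37
Frame 4: SPARE (0+10=10). 10 + next roll (3) = 13. Cumulative: 50
Frame 5: OPEN (3+6=9). Cumulative: 59
Frame 6: OPEN (5+2=7). Cumulative: 66
Frame 7: OPEN (0+5=5). Cumulative: 71
Frame 8: OPEN (3+0=3). Cumulative: 74
Frame 9: OPEN (8+0=8). Cumulative: 82
Frame 10: OPEN. Sum of all frame-10 rolls (0+8) = 8. Cumulative: 90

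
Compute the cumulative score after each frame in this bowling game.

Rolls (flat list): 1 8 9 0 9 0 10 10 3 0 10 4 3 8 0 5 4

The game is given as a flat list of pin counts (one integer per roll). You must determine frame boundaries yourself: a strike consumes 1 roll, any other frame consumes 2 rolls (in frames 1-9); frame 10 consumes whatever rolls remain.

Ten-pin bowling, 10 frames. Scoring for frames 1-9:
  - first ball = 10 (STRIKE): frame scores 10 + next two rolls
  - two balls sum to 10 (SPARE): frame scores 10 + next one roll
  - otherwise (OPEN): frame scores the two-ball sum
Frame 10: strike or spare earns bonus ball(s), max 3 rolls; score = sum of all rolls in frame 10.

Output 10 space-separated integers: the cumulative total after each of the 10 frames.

Answer: 9 18 27 50 63 66 83 90 98 107

Derivation:
Frame 1: OPEN (1+8=9). Cumulative: 9
Frame 2: OPEN (9+0=9). Cumulative: 18
Frame 3: OPEN (9+0=9). Cumulative: 27
Frame 4: STRIKE. 10 + next two rolls (10+3) = 23. Cumulative: 50
Frame 5: STRIKE. 10 + next two rolls (3+0) = 13. Cumulative: 63
Frame 6: OPEN (3+0=3). Cumulative: 66
Frame 7: STRIKE. 10 + next two rolls (4+3) = 17. Cumulative: 83
Frame 8: OPEN (4+3=7). Cumulative: 90
Frame 9: OPEN (8+0=8). Cumulative: 98
Frame 10: OPEN. Sum of all frame-10 rolls (5+4) = 9. Cumulative: 107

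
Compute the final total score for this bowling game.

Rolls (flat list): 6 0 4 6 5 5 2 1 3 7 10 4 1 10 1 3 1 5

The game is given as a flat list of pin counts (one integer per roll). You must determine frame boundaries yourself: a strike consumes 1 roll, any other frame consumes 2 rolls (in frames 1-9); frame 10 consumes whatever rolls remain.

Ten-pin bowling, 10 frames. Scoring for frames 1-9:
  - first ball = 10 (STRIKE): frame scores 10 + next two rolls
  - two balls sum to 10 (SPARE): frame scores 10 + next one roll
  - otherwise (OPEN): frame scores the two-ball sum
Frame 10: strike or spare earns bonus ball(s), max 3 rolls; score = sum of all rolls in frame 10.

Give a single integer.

Answer: 100

Derivation:
Frame 1: OPEN (6+0=6). Cumulative: 6
Frame 2: SPARE (4+6=10). 10 + next roll (5) = 15. Cumulative: 21
Frame 3: SPARE (5+5=10). 10 + next roll (2) = 12. Cumulative: 33
Frame 4: OPEN (2+1=3). Cumulative: 36
Frame 5: SPARE (3+7=10). 10 + next roll (10) = 20. Cumulative: 56
Frame 6: STRIKE. 10 + next two rolls (4+1) = 15. Cumulative: 71
Frame 7: OPEN (4+1=5). Cumulative: 76
Frame 8: STRIKE. 10 + next two rolls (1+3) = 14. Cumulative: 90
Frame 9: OPEN (1+3=4). Cumulative: 94
Frame 10: OPEN. Sum of all frame-10 rolls (1+5) = 6. Cumulative: 100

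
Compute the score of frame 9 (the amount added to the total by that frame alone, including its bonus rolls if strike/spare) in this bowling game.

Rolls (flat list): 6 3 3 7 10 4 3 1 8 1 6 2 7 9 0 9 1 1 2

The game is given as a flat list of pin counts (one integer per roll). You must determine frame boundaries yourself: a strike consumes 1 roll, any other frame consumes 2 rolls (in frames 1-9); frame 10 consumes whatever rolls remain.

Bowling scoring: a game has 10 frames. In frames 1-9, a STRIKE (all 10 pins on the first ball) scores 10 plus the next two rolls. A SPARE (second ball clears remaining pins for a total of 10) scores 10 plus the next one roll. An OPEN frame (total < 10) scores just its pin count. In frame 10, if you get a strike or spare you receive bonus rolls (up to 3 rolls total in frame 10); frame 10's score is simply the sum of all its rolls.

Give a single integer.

Answer: 11

Derivation:
Frame 1: OPEN (6+3=9). Cumulative: 9
Frame 2: SPARE (3+7=10). 10 + next roll (10) = 20. Cumulative: 29
Frame 3: STRIKE. 10 + next two rolls (4+3) = 17. Cumulative: 46
Frame 4: OPEN (4+3=7). Cumulative: 53
Frame 5: OPEN (1+8=9). Cumulative: 62
Frame 6: OPEN (1+6=7). Cumulative: 69
Frame 7: OPEN (2+7=9). Cumulative: 78
Frame 8: OPEN (9+0=9). Cumulative: 87
Frame 9: SPARE (9+1=10). 10 + next roll (1) = 11. Cumulative: 98
Frame 10: OPEN. Sum of all frame-10 rolls (1+2) = 3. Cumulative: 101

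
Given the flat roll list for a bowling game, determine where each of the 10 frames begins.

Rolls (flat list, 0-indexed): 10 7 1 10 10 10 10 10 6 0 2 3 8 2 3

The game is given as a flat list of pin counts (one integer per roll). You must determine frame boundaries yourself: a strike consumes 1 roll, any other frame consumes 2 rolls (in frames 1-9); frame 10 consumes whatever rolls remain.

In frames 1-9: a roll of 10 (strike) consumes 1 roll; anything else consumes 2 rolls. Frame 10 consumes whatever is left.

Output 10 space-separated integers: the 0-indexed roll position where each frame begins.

Answer: 0 1 3 4 5 6 7 8 10 12

Derivation:
Frame 1 starts at roll index 0: roll=10 (strike), consumes 1 roll
Frame 2 starts at roll index 1: rolls=7,1 (sum=8), consumes 2 rolls
Frame 3 starts at roll index 3: roll=10 (strike), consumes 1 roll
Frame 4 starts at roll index 4: roll=10 (strike), consumes 1 roll
Frame 5 starts at roll index 5: roll=10 (strike), consumes 1 roll
Frame 6 starts at roll index 6: roll=10 (strike), consumes 1 roll
Frame 7 starts at roll index 7: roll=10 (strike), consumes 1 roll
Frame 8 starts at roll index 8: rolls=6,0 (sum=6), consumes 2 rolls
Frame 9 starts at roll index 10: rolls=2,3 (sum=5), consumes 2 rolls
Frame 10 starts at roll index 12: 3 remaining rolls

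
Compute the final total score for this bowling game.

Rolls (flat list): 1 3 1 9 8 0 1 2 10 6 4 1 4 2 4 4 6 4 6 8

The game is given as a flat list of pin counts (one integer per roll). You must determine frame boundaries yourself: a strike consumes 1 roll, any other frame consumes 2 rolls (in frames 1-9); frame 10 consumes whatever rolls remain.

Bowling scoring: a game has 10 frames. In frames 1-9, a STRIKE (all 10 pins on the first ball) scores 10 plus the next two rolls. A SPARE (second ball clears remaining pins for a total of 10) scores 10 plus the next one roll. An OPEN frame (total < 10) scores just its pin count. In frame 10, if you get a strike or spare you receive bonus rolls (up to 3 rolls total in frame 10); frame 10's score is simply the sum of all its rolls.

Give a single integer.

Answer: 107

Derivation:
Frame 1: OPEN (1+3=4). Cumulative: 4
Frame 2: SPARE (1+9=10). 10 + next roll (8) = 18. Cumulative: 22
Frame 3: OPEN (8+0=8). Cumulative: 30
Frame 4: OPEN (1+2=3). Cumulative: 33
Frame 5: STRIKE. 10 + next two rolls (6+4) = 20. Cumulative: 53
Frame 6: SPARE (6+4=10). 10 + next roll (1) = 11. Cumulative: 64
Frame 7: OPEN (1+4=5). Cumulative: 69
Frame 8: OPEN (2+4=6). Cumulative: 75
Frame 9: SPARE (4+6=10). 10 + next roll (4) = 14. Cumulative: 89
Frame 10: SPARE. Sum of all frame-10 rolls (4+6+8) = 18. Cumulative: 107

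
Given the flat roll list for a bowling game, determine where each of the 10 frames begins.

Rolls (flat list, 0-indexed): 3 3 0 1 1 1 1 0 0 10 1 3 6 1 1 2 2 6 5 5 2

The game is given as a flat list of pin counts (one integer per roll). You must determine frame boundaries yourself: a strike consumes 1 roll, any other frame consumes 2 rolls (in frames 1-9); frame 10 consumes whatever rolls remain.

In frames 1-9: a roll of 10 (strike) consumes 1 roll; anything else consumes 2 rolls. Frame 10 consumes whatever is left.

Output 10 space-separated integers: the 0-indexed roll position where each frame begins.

Frame 1 starts at roll index 0: rolls=3,3 (sum=6), consumes 2 rolls
Frame 2 starts at roll index 2: rolls=0,1 (sum=1), consumes 2 rolls
Frame 3 starts at roll index 4: rolls=1,1 (sum=2), consumes 2 rolls
Frame 4 starts at roll index 6: rolls=1,0 (sum=1), consumes 2 rolls
Frame 5 starts at roll index 8: rolls=0,10 (sum=10), consumes 2 rolls
Frame 6 starts at roll index 10: rolls=1,3 (sum=4), consumes 2 rolls
Frame 7 starts at roll index 12: rolls=6,1 (sum=7), consumes 2 rolls
Frame 8 starts at roll index 14: rolls=1,2 (sum=3), consumes 2 rolls
Frame 9 starts at roll index 16: rolls=2,6 (sum=8), consumes 2 rolls
Frame 10 starts at roll index 18: 3 remaining rolls

Answer: 0 2 4 6 8 10 12 14 16 18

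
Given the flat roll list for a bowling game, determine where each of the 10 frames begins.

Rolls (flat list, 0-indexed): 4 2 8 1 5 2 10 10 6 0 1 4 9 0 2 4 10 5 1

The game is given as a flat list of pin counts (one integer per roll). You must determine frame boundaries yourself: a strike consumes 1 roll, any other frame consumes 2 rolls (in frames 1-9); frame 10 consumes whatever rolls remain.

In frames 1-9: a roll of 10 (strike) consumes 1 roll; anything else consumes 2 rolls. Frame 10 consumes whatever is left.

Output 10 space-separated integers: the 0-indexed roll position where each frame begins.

Answer: 0 2 4 6 7 8 10 12 14 16

Derivation:
Frame 1 starts at roll index 0: rolls=4,2 (sum=6), consumes 2 rolls
Frame 2 starts at roll index 2: rolls=8,1 (sum=9), consumes 2 rolls
Frame 3 starts at roll index 4: rolls=5,2 (sum=7), consumes 2 rolls
Frame 4 starts at roll index 6: roll=10 (strike), consumes 1 roll
Frame 5 starts at roll index 7: roll=10 (strike), consumes 1 roll
Frame 6 starts at roll index 8: rolls=6,0 (sum=6), consumes 2 rolls
Frame 7 starts at roll index 10: rolls=1,4 (sum=5), consumes 2 rolls
Frame 8 starts at roll index 12: rolls=9,0 (sum=9), consumes 2 rolls
Frame 9 starts at roll index 14: rolls=2,4 (sum=6), consumes 2 rolls
Frame 10 starts at roll index 16: 3 remaining rolls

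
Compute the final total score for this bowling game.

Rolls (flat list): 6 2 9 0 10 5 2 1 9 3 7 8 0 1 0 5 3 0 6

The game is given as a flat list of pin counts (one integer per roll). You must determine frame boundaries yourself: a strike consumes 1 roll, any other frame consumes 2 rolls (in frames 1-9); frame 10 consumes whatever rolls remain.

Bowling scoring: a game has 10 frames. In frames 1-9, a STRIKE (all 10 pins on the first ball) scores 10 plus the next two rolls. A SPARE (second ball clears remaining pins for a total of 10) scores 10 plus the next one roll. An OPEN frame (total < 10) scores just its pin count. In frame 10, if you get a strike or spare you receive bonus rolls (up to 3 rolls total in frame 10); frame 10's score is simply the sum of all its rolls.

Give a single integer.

Answer: 95

Derivation:
Frame 1: OPEN (6+2=8). Cumulative: 8
Frame 2: OPEN (9+0=9). Cumulative: 17
Frame 3: STRIKE. 10 + next two rolls (5+2) = 17. Cumulative: 34
Frame 4: OPEN (5+2=7). Cumulative: 41
Frame 5: SPARE (1+9=10). 10 + next roll (3) = 13. Cumulative: 54
Frame 6: SPARE (3+7=10). 10 + next roll (8) = 18. Cumulative: 72
Frame 7: OPEN (8+0=8). Cumulative: 80
Frame 8: OPEN (1+0=1). Cumulative: 81
Frame 9: OPEN (5+3=8). Cumulative: 89
Frame 10: OPEN. Sum of all frame-10 rolls (0+6) = 6. Cumulative: 95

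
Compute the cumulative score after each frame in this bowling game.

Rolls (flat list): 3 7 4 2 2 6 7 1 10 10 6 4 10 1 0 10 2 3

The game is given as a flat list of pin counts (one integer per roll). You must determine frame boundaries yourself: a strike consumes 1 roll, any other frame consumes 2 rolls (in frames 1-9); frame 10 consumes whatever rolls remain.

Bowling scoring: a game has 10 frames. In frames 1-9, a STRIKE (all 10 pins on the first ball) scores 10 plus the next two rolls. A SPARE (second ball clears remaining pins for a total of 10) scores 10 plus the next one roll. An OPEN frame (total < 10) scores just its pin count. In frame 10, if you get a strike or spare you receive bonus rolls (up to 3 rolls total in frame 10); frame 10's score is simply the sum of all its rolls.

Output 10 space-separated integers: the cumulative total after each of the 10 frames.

Answer: 14 20 28 36 62 82 102 113 114 129

Derivation:
Frame 1: SPARE (3+7=10). 10 + next roll (4) = 14. Cumulative: 14
Frame 2: OPEN (4+2=6). Cumulative: 20
Frame 3: OPEN (2+6=8). Cumulative: 28
Frame 4: OPEN (7+1=8). Cumulative: 36
Frame 5: STRIKE. 10 + next two rolls (10+6) = 26. Cumulative: 62
Frame 6: STRIKE. 10 + next two rolls (6+4) = 20. Cumulative: 82
Frame 7: SPARE (6+4=10). 10 + next roll (10) = 20. Cumulative: 102
Frame 8: STRIKE. 10 + next two rolls (1+0) = 11. Cumulative: 113
Frame 9: OPEN (1+0=1). Cumulative: 114
Frame 10: STRIKE. Sum of all frame-10 rolls (10+2+3) = 15. Cumulative: 129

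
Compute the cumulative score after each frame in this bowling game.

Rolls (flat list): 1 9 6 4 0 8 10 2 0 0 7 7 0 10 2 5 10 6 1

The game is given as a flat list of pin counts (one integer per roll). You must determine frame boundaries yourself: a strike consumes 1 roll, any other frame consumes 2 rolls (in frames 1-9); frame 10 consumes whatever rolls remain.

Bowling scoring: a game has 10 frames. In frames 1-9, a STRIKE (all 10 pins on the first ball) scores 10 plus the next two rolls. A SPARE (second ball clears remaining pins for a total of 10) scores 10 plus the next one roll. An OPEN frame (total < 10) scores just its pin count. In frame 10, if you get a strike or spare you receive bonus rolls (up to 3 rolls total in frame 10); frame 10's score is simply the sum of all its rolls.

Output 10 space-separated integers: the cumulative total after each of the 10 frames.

Answer: 16 26 34 46 48 55 62 79 86 103

Derivation:
Frame 1: SPARE (1+9=10). 10 + next roll (6) = 16. Cumulative: 16
Frame 2: SPARE (6+4=10). 10 + next roll (0) = 10. Cumulative: 26
Frame 3: OPEN (0+8=8). Cumulative: 34
Frame 4: STRIKE. 10 + next two rolls (2+0) = 12. Cumulative: 46
Frame 5: OPEN (2+0=2). Cumulative: 48
Frame 6: OPEN (0+7=7). Cumulative: 55
Frame 7: OPEN (7+0=7). Cumulative: 62
Frame 8: STRIKE. 10 + next two rolls (2+5) = 17. Cumulative: 79
Frame 9: OPEN (2+5=7). Cumulative: 86
Frame 10: STRIKE. Sum of all frame-10 rolls (10+6+1) = 17. Cumulative: 103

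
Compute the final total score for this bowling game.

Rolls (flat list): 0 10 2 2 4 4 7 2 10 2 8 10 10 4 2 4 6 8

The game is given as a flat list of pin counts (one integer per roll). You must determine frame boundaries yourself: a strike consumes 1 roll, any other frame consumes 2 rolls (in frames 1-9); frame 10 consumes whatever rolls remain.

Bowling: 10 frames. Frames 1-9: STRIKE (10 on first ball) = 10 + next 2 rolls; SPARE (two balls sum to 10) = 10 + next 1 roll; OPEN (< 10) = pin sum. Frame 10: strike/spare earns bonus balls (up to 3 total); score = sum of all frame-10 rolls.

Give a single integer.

Answer: 137

Derivation:
Frame 1: SPARE (0+10=10). 10 + next roll (2) = 12. Cumulative: 12
Frame 2: OPEN (2+2=4). Cumulative: 16
Frame 3: OPEN (4+4=8). Cumulative: 24
Frame 4: OPEN (7+2=9). Cumulative: 33
Frame 5: STRIKE. 10 + next two rolls (2+8) = 20. Cumulative: 53
Frame 6: SPARE (2+8=10). 10 + next roll (10) = 20. Cumulative: 73
Frame 7: STRIKE. 10 + next two rolls (10+4) = 24. Cumulative: 97
Frame 8: STRIKE. 10 + next two rolls (4+2) = 16. Cumulative: 113
Frame 9: OPEN (4+2=6). Cumulative: 119
Frame 10: SPARE. Sum of all frame-10 rolls (4+6+8) = 18. Cumulative: 137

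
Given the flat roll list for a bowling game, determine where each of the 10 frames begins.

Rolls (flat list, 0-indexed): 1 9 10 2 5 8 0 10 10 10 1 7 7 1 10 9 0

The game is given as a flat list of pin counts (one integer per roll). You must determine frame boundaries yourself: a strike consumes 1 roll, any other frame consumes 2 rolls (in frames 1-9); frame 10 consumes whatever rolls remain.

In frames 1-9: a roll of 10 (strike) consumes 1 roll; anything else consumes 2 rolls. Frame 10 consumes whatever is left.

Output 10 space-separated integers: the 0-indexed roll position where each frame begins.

Frame 1 starts at roll index 0: rolls=1,9 (sum=10), consumes 2 rolls
Frame 2 starts at roll index 2: roll=10 (strike), consumes 1 roll
Frame 3 starts at roll index 3: rolls=2,5 (sum=7), consumes 2 rolls
Frame 4 starts at roll index 5: rolls=8,0 (sum=8), consumes 2 rolls
Frame 5 starts at roll index 7: roll=10 (strike), consumes 1 roll
Frame 6 starts at roll index 8: roll=10 (strike), consumes 1 roll
Frame 7 starts at roll index 9: roll=10 (strike), consumes 1 roll
Frame 8 starts at roll index 10: rolls=1,7 (sum=8), consumes 2 rolls
Frame 9 starts at roll index 12: rolls=7,1 (sum=8), consumes 2 rolls
Frame 10 starts at roll index 14: 3 remaining rolls

Answer: 0 2 3 5 7 8 9 10 12 14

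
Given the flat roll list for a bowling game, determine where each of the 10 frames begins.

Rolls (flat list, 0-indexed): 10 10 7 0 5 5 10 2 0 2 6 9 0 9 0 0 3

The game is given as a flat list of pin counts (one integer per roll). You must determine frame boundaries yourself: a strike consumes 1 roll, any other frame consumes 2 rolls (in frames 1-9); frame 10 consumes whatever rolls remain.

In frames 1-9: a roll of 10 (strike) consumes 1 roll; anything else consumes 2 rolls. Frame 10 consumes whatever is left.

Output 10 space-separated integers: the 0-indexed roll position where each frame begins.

Frame 1 starts at roll index 0: roll=10 (strike), consumes 1 roll
Frame 2 starts at roll index 1: roll=10 (strike), consumes 1 roll
Frame 3 starts at roll index 2: rolls=7,0 (sum=7), consumes 2 rolls
Frame 4 starts at roll index 4: rolls=5,5 (sum=10), consumes 2 rolls
Frame 5 starts at roll index 6: roll=10 (strike), consumes 1 roll
Frame 6 starts at roll index 7: rolls=2,0 (sum=2), consumes 2 rolls
Frame 7 starts at roll index 9: rolls=2,6 (sum=8), consumes 2 rolls
Frame 8 starts at roll index 11: rolls=9,0 (sum=9), consumes 2 rolls
Frame 9 starts at roll index 13: rolls=9,0 (sum=9), consumes 2 rolls
Frame 10 starts at roll index 15: 2 remaining rolls

Answer: 0 1 2 4 6 7 9 11 13 15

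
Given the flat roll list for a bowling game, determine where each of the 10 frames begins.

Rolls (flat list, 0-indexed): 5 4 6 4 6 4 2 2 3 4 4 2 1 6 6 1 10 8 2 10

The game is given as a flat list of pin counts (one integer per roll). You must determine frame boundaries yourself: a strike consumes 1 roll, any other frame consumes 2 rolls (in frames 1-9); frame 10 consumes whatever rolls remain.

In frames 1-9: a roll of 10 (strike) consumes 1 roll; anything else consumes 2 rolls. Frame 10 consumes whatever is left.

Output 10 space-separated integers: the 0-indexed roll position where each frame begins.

Answer: 0 2 4 6 8 10 12 14 16 17

Derivation:
Frame 1 starts at roll index 0: rolls=5,4 (sum=9), consumes 2 rolls
Frame 2 starts at roll index 2: rolls=6,4 (sum=10), consumes 2 rolls
Frame 3 starts at roll index 4: rolls=6,4 (sum=10), consumes 2 rolls
Frame 4 starts at roll index 6: rolls=2,2 (sum=4), consumes 2 rolls
Frame 5 starts at roll index 8: rolls=3,4 (sum=7), consumes 2 rolls
Frame 6 starts at roll index 10: rolls=4,2 (sum=6), consumes 2 rolls
Frame 7 starts at roll index 12: rolls=1,6 (sum=7), consumes 2 rolls
Frame 8 starts at roll index 14: rolls=6,1 (sum=7), consumes 2 rolls
Frame 9 starts at roll index 16: roll=10 (strike), consumes 1 roll
Frame 10 starts at roll index 17: 3 remaining rolls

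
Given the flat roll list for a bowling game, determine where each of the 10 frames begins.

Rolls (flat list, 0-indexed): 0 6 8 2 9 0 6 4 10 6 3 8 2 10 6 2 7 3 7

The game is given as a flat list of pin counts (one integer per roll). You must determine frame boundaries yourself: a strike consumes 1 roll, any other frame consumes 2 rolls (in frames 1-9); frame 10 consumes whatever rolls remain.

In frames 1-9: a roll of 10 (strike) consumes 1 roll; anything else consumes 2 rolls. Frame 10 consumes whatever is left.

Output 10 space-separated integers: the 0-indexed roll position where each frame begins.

Frame 1 starts at roll index 0: rolls=0,6 (sum=6), consumes 2 rolls
Frame 2 starts at roll index 2: rolls=8,2 (sum=10), consumes 2 rolls
Frame 3 starts at roll index 4: rolls=9,0 (sum=9), consumes 2 rolls
Frame 4 starts at roll index 6: rolls=6,4 (sum=10), consumes 2 rolls
Frame 5 starts at roll index 8: roll=10 (strike), consumes 1 roll
Frame 6 starts at roll index 9: rolls=6,3 (sum=9), consumes 2 rolls
Frame 7 starts at roll index 11: rolls=8,2 (sum=10), consumes 2 rolls
Frame 8 starts at roll index 13: roll=10 (strike), consumes 1 roll
Frame 9 starts at roll index 14: rolls=6,2 (sum=8), consumes 2 rolls
Frame 10 starts at roll index 16: 3 remaining rolls

Answer: 0 2 4 6 8 9 11 13 14 16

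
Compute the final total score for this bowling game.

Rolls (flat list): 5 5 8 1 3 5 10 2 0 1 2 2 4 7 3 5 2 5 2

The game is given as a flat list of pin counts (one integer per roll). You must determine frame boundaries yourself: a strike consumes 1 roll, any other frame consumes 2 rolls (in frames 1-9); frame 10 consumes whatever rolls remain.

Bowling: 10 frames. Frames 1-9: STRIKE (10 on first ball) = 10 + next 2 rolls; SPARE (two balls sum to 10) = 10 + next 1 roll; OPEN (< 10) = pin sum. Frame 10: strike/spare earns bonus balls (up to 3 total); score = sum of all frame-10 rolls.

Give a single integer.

Frame 1: SPARE (5+5=10). 10 + next roll (8) = 18. Cumulative: 18
Frame 2: OPEN (8+1=9). Cumulative: 27
Frame 3: OPEN (3+5=8). Cumulative: 35
Frame 4: STRIKE. 10 + next two rolls (2+0) = 12. Cumulative: 47
Frame 5: OPEN (2+0=2). Cumulative: 49
Frame 6: OPEN (1+2=3). Cumulative: 52
Frame 7: OPEN (2+4=6). Cumulative: 58
Frame 8: SPARE (7+3=10). 10 + next roll (5) = 15. Cumulative: 73
Frame 9: OPEN (5+2=7). Cumulative: 80
Frame 10: OPEN. Sum of all frame-10 rolls (5+2) = 7. Cumulative: 87

Answer: 87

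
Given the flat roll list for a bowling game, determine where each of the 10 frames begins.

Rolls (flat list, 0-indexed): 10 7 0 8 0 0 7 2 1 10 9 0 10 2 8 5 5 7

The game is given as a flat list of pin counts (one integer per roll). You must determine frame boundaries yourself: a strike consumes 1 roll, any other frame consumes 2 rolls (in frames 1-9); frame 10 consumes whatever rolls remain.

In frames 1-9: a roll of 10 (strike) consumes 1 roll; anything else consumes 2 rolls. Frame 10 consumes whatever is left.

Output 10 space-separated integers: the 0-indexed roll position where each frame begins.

Answer: 0 1 3 5 7 9 10 12 13 15

Derivation:
Frame 1 starts at roll index 0: roll=10 (strike), consumes 1 roll
Frame 2 starts at roll index 1: rolls=7,0 (sum=7), consumes 2 rolls
Frame 3 starts at roll index 3: rolls=8,0 (sum=8), consumes 2 rolls
Frame 4 starts at roll index 5: rolls=0,7 (sum=7), consumes 2 rolls
Frame 5 starts at roll index 7: rolls=2,1 (sum=3), consumes 2 rolls
Frame 6 starts at roll index 9: roll=10 (strike), consumes 1 roll
Frame 7 starts at roll index 10: rolls=9,0 (sum=9), consumes 2 rolls
Frame 8 starts at roll index 12: roll=10 (strike), consumes 1 roll
Frame 9 starts at roll index 13: rolls=2,8 (sum=10), consumes 2 rolls
Frame 10 starts at roll index 15: 3 remaining rolls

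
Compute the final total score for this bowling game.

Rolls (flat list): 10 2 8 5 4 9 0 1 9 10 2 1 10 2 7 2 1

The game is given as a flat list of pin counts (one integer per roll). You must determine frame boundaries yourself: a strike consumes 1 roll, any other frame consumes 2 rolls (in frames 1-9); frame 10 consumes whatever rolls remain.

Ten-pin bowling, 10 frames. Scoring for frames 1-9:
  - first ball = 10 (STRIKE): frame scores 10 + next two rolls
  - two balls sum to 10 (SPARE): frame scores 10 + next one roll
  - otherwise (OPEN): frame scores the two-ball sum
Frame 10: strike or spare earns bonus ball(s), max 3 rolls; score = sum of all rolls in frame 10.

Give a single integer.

Answer: 120

Derivation:
Frame 1: STRIKE. 10 + next two rolls (2+8) = 20. Cumulative: 20
Frame 2: SPARE (2+8=10). 10 + next roll (5) = 15. Cumulative: 35
Frame 3: OPEN (5+4=9). Cumulative: 44
Frame 4: OPEN (9+0=9). Cumulative: 53
Frame 5: SPARE (1+9=10). 10 + next roll (10) = 20. Cumulative: 73
Frame 6: STRIKE. 10 + next two rolls (2+1) = 13. Cumulative: 86
Frame 7: OPEN (2+1=3). Cumulative: 89
Frame 8: STRIKE. 10 + next two rolls (2+7) = 19. Cumulative: 108
Frame 9: OPEN (2+7=9). Cumulative: 117
Frame 10: OPEN. Sum of all frame-10 rolls (2+1) = 3. Cumulative: 120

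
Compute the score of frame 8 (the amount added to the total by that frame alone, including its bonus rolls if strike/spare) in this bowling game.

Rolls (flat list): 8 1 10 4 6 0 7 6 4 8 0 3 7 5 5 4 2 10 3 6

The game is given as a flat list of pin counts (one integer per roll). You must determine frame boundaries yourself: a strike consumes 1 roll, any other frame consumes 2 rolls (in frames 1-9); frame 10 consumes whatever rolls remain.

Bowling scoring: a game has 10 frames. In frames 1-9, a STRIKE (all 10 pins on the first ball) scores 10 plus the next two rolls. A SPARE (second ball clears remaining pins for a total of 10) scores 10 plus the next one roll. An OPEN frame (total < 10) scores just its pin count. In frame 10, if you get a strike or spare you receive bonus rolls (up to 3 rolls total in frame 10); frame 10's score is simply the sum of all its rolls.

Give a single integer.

Answer: 14

Derivation:
Frame 1: OPEN (8+1=9). Cumulative: 9
Frame 2: STRIKE. 10 + next two rolls (4+6) = 20. Cumulative: 29
Frame 3: SPARE (4+6=10). 10 + next roll (0) = 10. Cumulative: 39
Frame 4: OPEN (0+7=7). Cumulative: 46
Frame 5: SPARE (6+4=10). 10 + next roll (8) = 18. Cumulative: 64
Frame 6: OPEN (8+0=8). Cumulative: 72
Frame 7: SPARE (3+7=10). 10 + next roll (5) = 15. Cumulative: 87
Frame 8: SPARE (5+5=10). 10 + next roll (4) = 14. Cumulative: 101
Frame 9: OPEN (4+2=6). Cumulative: 107
Frame 10: STRIKE. Sum of all frame-10 rolls (10+3+6) = 19. Cumulative: 126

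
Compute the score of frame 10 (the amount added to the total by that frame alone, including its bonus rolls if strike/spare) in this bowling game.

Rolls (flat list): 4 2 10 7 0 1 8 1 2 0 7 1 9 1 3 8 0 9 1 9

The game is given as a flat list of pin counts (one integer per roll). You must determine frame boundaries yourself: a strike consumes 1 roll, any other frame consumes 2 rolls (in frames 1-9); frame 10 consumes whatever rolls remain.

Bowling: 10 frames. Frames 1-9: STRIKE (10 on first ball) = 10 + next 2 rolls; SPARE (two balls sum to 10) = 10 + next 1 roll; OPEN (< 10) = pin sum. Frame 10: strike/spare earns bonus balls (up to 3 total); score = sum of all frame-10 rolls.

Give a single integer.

Frame 1: OPEN (4+2=6). Cumulative: 6
Frame 2: STRIKE. 10 + next two rolls (7+0) = 17. Cumulative: 23
Frame 3: OPEN (7+0=7). Cumulative: 30
Frame 4: OPEN (1+8=9). Cumulative: 39
Frame 5: OPEN (1+2=3). Cumulative: 42
Frame 6: OPEN (0+7=7). Cumulative: 49
Frame 7: SPARE (1+9=10). 10 + next roll (1) = 11. Cumulative: 60
Frame 8: OPEN (1+3=4). Cumulative: 64
Frame 9: OPEN (8+0=8). Cumulative: 72
Frame 10: SPARE. Sum of all frame-10 rolls (9+1+9) = 19. Cumulative: 91

Answer: 19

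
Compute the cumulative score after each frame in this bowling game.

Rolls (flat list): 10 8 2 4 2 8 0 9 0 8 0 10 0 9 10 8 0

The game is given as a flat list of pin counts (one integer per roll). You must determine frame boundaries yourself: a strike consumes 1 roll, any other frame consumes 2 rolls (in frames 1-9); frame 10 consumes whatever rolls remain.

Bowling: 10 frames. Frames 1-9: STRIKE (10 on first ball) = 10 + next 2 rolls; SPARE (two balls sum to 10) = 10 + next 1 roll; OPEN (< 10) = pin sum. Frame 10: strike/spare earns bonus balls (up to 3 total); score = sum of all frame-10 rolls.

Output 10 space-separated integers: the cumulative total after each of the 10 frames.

Frame 1: STRIKE. 10 + next two rolls (8+2) = 20. Cumulative: 20
Frame 2: SPARE (8+2=10). 10 + next roll (4) = 14. Cumulative: 34
Frame 3: OPEN (4+2=6). Cumulative: 40
Frame 4: OPEN (8+0=8). Cumulative: 48
Frame 5: OPEN (9+0=9). Cumulative: 57
Frame 6: OPEN (8+0=8). Cumulative: 65
Frame 7: STRIKE. 10 + next two rolls (0+9) = 19. Cumulative: 84
Frame 8: OPEN (0+9=9). Cumulative: 93
Frame 9: STRIKE. 10 + next two rolls (8+0) = 18. Cumulative: 111
Frame 10: OPEN. Sum of all frame-10 rolls (8+0) = 8. Cumulative: 119

Answer: 20 34 40 48 57 65 84 93 111 119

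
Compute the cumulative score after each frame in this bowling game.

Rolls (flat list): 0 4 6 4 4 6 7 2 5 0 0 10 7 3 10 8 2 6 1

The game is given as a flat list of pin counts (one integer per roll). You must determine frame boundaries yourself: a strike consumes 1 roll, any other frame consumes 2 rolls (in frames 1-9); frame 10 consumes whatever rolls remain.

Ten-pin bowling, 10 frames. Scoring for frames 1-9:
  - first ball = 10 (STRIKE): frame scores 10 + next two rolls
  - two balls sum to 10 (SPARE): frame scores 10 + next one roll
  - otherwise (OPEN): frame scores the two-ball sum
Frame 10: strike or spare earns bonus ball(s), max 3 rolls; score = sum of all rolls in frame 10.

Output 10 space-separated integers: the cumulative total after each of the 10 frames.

Answer: 4 18 35 44 49 66 86 106 122 129

Derivation:
Frame 1: OPEN (0+4=4). Cumulative: 4
Frame 2: SPARE (6+4=10). 10 + next roll (4) = 14. Cumulative: 18
Frame 3: SPARE (4+6=10). 10 + next roll (7) = 17. Cumulative: 35
Frame 4: OPEN (7+2=9). Cumulative: 44
Frame 5: OPEN (5+0=5). Cumulative: 49
Frame 6: SPARE (0+10=10). 10 + next roll (7) = 17. Cumulative: 66
Frame 7: SPARE (7+3=10). 10 + next roll (10) = 20. Cumulative: 86
Frame 8: STRIKE. 10 + next two rolls (8+2) = 20. Cumulative: 106
Frame 9: SPARE (8+2=10). 10 + next roll (6) = 16. Cumulative: 122
Frame 10: OPEN. Sum of all frame-10 rolls (6+1) = 7. Cumulative: 129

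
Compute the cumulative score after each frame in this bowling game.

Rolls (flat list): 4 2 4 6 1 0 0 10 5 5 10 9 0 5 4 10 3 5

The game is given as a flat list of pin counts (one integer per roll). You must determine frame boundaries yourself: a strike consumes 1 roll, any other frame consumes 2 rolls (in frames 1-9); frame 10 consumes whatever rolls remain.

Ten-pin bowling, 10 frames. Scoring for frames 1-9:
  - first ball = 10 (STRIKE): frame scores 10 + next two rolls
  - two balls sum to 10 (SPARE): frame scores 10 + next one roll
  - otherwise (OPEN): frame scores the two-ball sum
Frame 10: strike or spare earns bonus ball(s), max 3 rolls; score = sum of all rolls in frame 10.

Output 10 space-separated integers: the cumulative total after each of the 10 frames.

Answer: 6 17 18 33 53 72 81 90 108 116

Derivation:
Frame 1: OPEN (4+2=6). Cumulative: 6
Frame 2: SPARE (4+6=10). 10 + next roll (1) = 11. Cumulative: 17
Frame 3: OPEN (1+0=1). Cumulative: 18
Frame 4: SPARE (0+10=10). 10 + next roll (5) = 15. Cumulative: 33
Frame 5: SPARE (5+5=10). 10 + next roll (10) = 20. Cumulative: 53
Frame 6: STRIKE. 10 + next two rolls (9+0) = 19. Cumulative: 72
Frame 7: OPEN (9+0=9). Cumulative: 81
Frame 8: OPEN (5+4=9). Cumulative: 90
Frame 9: STRIKE. 10 + next two rolls (3+5) = 18. Cumulative: 108
Frame 10: OPEN. Sum of all frame-10 rolls (3+5) = 8. Cumulative: 116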